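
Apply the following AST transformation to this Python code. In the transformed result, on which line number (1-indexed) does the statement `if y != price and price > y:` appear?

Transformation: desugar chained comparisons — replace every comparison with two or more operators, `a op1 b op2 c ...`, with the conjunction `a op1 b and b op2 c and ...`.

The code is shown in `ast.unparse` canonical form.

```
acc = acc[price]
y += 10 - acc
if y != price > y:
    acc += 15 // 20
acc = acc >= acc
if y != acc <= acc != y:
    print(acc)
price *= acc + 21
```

3

Transformed code:
acc = acc[price]
y += 10 - acc
if y != price and price > y:
    acc += 15 // 20
acc = acc >= acc
if y != acc and acc <= acc and (acc != y):
    print(acc)
price *= acc + 21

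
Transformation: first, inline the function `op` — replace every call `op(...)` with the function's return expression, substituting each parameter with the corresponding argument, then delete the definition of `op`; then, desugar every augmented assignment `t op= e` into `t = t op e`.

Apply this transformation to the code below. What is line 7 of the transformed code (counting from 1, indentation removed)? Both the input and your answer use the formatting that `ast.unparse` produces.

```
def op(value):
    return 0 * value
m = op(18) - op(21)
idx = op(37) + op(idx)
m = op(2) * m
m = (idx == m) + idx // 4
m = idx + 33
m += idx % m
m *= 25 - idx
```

m = m * (25 - idx)

Transformed code:
m = 0 * 18 - 0 * 21
idx = 0 * 37 + 0 * idx
m = 0 * 2 * m
m = (idx == m) + idx // 4
m = idx + 33
m = m + idx % m
m = m * (25 - idx)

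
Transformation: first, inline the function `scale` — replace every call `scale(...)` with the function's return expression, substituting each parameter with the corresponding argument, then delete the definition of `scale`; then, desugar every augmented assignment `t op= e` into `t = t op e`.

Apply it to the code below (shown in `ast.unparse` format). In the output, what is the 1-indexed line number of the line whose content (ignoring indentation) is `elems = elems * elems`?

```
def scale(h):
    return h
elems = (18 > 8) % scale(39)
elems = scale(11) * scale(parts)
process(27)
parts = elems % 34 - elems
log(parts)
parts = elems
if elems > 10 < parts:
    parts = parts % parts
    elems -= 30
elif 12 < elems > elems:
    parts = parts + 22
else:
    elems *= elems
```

Transformed code:
elems = (18 > 8) % 39
elems = 11 * parts
process(27)
parts = elems % 34 - elems
log(parts)
parts = elems
if elems > 10 < parts:
    parts = parts % parts
    elems = elems - 30
elif 12 < elems > elems:
    parts = parts + 22
else:
    elems = elems * elems

13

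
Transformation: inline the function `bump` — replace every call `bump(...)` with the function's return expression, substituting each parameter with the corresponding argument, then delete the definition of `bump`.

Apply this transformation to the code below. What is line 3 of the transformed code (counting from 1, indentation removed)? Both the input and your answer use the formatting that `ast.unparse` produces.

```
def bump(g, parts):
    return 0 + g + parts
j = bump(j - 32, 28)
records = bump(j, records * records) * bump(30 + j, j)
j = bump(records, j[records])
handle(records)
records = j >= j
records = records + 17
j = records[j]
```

Transformed code:
j = 0 + (j - 32) + 28
records = (0 + j + records * records) * (0 + (30 + j) + j)
j = 0 + records + j[records]
handle(records)
records = j >= j
records = records + 17
j = records[j]

j = 0 + records + j[records]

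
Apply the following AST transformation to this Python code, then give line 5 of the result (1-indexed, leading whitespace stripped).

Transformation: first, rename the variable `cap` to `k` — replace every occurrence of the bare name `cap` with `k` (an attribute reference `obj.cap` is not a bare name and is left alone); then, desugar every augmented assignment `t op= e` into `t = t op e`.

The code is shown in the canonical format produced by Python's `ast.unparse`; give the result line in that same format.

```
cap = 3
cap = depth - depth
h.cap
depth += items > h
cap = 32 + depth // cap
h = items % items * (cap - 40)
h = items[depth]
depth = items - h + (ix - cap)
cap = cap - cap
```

Transformed code:
k = 3
k = depth - depth
h.cap
depth = depth + (items > h)
k = 32 + depth // k
h = items % items * (k - 40)
h = items[depth]
depth = items - h + (ix - k)
k = k - k

k = 32 + depth // k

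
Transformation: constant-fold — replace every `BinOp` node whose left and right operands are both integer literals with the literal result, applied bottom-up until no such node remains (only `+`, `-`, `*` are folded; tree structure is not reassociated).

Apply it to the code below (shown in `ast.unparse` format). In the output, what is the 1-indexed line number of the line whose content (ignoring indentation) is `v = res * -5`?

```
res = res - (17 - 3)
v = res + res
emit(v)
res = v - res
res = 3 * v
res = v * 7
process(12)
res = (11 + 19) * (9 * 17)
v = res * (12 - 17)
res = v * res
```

9

Transformed code:
res = res - 14
v = res + res
emit(v)
res = v - res
res = 3 * v
res = v * 7
process(12)
res = 4590
v = res * -5
res = v * res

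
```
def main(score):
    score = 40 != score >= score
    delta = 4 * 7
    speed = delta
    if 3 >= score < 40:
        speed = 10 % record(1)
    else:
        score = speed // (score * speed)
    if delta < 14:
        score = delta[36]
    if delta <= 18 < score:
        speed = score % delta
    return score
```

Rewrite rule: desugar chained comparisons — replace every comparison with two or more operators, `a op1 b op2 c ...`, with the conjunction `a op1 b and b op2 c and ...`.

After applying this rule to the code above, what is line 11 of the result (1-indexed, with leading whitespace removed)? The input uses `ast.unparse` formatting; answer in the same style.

if delta <= 18 and 18 < score:

Transformed code:
def main(score):
    score = 40 != score and score >= score
    delta = 4 * 7
    speed = delta
    if 3 >= score and score < 40:
        speed = 10 % record(1)
    else:
        score = speed // (score * speed)
    if delta < 14:
        score = delta[36]
    if delta <= 18 and 18 < score:
        speed = score % delta
    return score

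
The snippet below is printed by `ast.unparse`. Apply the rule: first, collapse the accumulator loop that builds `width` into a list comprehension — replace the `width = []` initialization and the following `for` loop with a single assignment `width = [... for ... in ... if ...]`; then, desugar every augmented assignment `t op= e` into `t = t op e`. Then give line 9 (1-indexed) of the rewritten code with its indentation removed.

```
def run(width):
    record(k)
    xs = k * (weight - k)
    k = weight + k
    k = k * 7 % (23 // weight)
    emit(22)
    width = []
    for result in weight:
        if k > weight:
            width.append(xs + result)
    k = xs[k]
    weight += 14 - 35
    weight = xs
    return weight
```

Transformed code:
def run(width):
    record(k)
    xs = k * (weight - k)
    k = weight + k
    k = k * 7 % (23 // weight)
    emit(22)
    width = [xs + result for result in weight if k > weight]
    k = xs[k]
    weight = weight + (14 - 35)
    weight = xs
    return weight

weight = weight + (14 - 35)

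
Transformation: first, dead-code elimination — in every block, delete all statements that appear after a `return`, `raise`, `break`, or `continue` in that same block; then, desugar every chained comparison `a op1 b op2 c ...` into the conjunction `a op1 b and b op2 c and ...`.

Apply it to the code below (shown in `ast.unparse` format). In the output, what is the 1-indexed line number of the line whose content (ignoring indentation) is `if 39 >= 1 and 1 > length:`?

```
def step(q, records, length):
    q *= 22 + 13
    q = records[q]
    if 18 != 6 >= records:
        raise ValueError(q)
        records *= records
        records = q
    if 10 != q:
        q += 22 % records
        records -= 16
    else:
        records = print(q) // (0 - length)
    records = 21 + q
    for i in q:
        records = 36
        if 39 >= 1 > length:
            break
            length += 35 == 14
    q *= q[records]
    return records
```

14

Transformed code:
def step(q, records, length):
    q *= 22 + 13
    q = records[q]
    if 18 != 6 and 6 >= records:
        raise ValueError(q)
    if 10 != q:
        q += 22 % records
        records -= 16
    else:
        records = print(q) // (0 - length)
    records = 21 + q
    for i in q:
        records = 36
        if 39 >= 1 and 1 > length:
            break
    q *= q[records]
    return records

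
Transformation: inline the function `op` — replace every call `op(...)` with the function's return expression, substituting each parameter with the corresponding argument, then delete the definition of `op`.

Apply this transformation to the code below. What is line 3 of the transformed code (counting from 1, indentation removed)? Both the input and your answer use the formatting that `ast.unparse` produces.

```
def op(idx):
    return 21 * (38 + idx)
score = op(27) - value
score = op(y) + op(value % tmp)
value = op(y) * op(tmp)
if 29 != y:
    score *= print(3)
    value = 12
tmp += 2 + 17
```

value = 21 * (38 + y) * (21 * (38 + tmp))

Transformed code:
score = 21 * (38 + 27) - value
score = 21 * (38 + y) + 21 * (38 + value % tmp)
value = 21 * (38 + y) * (21 * (38 + tmp))
if 29 != y:
    score *= print(3)
    value = 12
tmp += 2 + 17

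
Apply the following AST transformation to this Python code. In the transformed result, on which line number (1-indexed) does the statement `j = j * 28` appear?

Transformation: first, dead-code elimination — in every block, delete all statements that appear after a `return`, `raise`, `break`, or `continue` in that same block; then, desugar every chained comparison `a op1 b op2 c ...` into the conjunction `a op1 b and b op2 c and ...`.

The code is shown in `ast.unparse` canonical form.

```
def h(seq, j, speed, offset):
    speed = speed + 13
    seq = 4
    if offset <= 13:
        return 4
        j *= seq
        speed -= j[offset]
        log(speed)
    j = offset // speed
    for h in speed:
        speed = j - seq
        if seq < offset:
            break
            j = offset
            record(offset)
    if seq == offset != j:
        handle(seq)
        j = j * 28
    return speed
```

Transformed code:
def h(seq, j, speed, offset):
    speed = speed + 13
    seq = 4
    if offset <= 13:
        return 4
    j = offset // speed
    for h in speed:
        speed = j - seq
        if seq < offset:
            break
    if seq == offset and offset != j:
        handle(seq)
        j = j * 28
    return speed

13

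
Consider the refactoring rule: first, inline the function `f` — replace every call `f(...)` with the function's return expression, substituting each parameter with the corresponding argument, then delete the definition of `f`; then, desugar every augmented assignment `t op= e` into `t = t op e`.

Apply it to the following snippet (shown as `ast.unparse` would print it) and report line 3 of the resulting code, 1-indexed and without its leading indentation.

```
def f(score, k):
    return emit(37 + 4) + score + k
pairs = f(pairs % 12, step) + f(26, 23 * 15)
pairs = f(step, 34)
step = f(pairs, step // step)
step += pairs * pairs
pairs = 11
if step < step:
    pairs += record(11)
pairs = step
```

Transformed code:
pairs = emit(37 + 4) + pairs % 12 + step + (emit(37 + 4) + 26 + 23 * 15)
pairs = emit(37 + 4) + step + 34
step = emit(37 + 4) + pairs + step // step
step = step + pairs * pairs
pairs = 11
if step < step:
    pairs = pairs + record(11)
pairs = step

step = emit(37 + 4) + pairs + step // step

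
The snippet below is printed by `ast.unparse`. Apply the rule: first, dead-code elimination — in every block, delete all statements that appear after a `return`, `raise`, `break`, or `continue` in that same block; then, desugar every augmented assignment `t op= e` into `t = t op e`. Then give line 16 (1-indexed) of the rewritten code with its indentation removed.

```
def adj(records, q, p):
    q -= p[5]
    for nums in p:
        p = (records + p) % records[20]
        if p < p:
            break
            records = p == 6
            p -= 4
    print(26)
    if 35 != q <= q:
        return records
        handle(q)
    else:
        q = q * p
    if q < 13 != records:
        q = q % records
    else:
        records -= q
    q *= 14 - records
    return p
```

q = q * (14 - records)

Transformed code:
def adj(records, q, p):
    q = q - p[5]
    for nums in p:
        p = (records + p) % records[20]
        if p < p:
            break
    print(26)
    if 35 != q <= q:
        return records
    else:
        q = q * p
    if q < 13 != records:
        q = q % records
    else:
        records = records - q
    q = q * (14 - records)
    return p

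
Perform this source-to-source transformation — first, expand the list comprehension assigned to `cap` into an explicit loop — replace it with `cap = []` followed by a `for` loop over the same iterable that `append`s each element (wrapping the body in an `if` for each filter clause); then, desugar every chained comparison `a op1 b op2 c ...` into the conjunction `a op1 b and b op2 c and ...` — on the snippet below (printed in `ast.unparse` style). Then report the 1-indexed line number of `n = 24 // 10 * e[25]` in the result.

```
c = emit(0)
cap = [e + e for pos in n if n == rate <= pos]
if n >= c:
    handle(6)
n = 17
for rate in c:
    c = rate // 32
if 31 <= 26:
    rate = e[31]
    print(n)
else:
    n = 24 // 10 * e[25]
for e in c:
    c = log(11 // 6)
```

Transformed code:
c = emit(0)
cap = []
for pos in n:
    if n == rate and rate <= pos:
        cap.append(e + e)
if n >= c:
    handle(6)
n = 17
for rate in c:
    c = rate // 32
if 31 <= 26:
    rate = e[31]
    print(n)
else:
    n = 24 // 10 * e[25]
for e in c:
    c = log(11 // 6)

15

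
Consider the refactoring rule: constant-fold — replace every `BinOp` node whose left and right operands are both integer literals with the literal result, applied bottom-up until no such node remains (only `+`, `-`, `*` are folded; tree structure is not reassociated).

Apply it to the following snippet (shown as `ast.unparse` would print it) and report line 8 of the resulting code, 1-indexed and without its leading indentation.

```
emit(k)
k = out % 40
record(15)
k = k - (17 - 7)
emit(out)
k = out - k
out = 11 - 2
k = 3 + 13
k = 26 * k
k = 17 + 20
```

k = 16

Transformed code:
emit(k)
k = out % 40
record(15)
k = k - 10
emit(out)
k = out - k
out = 9
k = 16
k = 26 * k
k = 37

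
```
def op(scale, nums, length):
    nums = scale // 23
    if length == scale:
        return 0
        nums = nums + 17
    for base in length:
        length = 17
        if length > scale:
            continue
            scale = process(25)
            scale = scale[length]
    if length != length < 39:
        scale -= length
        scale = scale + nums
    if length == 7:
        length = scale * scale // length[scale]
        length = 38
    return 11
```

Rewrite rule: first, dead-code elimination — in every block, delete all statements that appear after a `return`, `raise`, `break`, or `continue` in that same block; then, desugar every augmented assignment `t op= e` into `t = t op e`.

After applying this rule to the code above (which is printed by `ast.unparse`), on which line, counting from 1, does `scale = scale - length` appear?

Transformed code:
def op(scale, nums, length):
    nums = scale // 23
    if length == scale:
        return 0
    for base in length:
        length = 17
        if length > scale:
            continue
    if length != length < 39:
        scale = scale - length
        scale = scale + nums
    if length == 7:
        length = scale * scale // length[scale]
        length = 38
    return 11

10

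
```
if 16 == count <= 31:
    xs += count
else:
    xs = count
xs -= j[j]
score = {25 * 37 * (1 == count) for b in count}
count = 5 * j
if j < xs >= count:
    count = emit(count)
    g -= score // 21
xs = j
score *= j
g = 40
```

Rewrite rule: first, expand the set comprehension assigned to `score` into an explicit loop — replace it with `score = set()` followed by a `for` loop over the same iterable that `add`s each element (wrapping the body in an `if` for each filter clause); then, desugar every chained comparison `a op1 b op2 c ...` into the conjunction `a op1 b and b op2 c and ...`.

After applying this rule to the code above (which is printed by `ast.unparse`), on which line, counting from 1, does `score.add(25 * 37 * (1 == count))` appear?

Transformed code:
if 16 == count and count <= 31:
    xs += count
else:
    xs = count
xs -= j[j]
score = set()
for b in count:
    score.add(25 * 37 * (1 == count))
count = 5 * j
if j < xs and xs >= count:
    count = emit(count)
    g -= score // 21
xs = j
score *= j
g = 40

8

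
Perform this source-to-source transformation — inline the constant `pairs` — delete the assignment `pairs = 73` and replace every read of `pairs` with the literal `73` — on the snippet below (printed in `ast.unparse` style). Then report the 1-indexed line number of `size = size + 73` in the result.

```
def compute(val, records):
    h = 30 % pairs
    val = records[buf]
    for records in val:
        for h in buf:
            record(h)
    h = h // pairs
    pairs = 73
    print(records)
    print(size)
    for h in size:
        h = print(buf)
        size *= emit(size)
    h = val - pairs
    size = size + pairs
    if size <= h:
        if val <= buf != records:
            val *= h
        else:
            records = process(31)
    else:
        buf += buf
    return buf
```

14

Transformed code:
def compute(val, records):
    h = 30 % 73
    val = records[buf]
    for records in val:
        for h in buf:
            record(h)
    h = h // 73
    print(records)
    print(size)
    for h in size:
        h = print(buf)
        size *= emit(size)
    h = val - 73
    size = size + 73
    if size <= h:
        if val <= buf != records:
            val *= h
        else:
            records = process(31)
    else:
        buf += buf
    return buf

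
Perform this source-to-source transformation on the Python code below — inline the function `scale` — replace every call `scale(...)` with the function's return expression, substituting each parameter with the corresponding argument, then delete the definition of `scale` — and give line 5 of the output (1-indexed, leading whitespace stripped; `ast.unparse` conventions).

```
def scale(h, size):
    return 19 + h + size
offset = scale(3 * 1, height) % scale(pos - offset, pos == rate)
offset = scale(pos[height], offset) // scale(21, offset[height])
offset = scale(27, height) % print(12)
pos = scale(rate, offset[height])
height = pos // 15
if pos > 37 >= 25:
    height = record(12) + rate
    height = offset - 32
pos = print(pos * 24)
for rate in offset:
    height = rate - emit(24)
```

Transformed code:
offset = (19 + 3 * 1 + height) % (19 + (pos - offset) + (pos == rate))
offset = (19 + pos[height] + offset) // (19 + 21 + offset[height])
offset = (19 + 27 + height) % print(12)
pos = 19 + rate + offset[height]
height = pos // 15
if pos > 37 >= 25:
    height = record(12) + rate
    height = offset - 32
pos = print(pos * 24)
for rate in offset:
    height = rate - emit(24)

height = pos // 15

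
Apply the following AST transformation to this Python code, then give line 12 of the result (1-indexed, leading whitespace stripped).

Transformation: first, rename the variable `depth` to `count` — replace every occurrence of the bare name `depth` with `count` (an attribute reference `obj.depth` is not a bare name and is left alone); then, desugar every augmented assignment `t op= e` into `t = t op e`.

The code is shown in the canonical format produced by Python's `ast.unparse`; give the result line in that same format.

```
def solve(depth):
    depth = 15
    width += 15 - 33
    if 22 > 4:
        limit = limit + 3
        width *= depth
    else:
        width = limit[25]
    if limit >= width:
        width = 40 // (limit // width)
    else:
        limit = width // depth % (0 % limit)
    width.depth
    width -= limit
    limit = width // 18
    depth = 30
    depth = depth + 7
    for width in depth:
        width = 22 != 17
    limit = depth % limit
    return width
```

Transformed code:
def solve(count):
    count = 15
    width = width + (15 - 33)
    if 22 > 4:
        limit = limit + 3
        width = width * count
    else:
        width = limit[25]
    if limit >= width:
        width = 40 // (limit // width)
    else:
        limit = width // count % (0 % limit)
    width.depth
    width = width - limit
    limit = width // 18
    count = 30
    count = count + 7
    for width in count:
        width = 22 != 17
    limit = count % limit
    return width

limit = width // count % (0 % limit)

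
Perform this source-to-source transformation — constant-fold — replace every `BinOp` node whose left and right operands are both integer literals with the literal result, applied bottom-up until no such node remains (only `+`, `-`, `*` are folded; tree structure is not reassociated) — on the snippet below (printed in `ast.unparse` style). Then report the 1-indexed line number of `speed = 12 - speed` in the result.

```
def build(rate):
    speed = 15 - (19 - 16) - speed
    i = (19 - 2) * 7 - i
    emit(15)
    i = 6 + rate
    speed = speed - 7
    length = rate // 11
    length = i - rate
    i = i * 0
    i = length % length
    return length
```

2

Transformed code:
def build(rate):
    speed = 12 - speed
    i = 119 - i
    emit(15)
    i = 6 + rate
    speed = speed - 7
    length = rate // 11
    length = i - rate
    i = i * 0
    i = length % length
    return length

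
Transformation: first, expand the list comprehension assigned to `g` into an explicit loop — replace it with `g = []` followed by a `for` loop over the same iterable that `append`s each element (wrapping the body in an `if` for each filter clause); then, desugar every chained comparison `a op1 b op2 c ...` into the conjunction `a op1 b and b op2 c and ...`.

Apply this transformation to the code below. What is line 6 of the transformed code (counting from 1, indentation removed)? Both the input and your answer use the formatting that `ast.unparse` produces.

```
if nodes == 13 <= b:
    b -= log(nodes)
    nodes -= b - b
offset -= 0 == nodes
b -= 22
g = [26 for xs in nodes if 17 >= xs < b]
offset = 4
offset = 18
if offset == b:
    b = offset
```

Transformed code:
if nodes == 13 and 13 <= b:
    b -= log(nodes)
    nodes -= b - b
offset -= 0 == nodes
b -= 22
g = []
for xs in nodes:
    if 17 >= xs and xs < b:
        g.append(26)
offset = 4
offset = 18
if offset == b:
    b = offset

g = []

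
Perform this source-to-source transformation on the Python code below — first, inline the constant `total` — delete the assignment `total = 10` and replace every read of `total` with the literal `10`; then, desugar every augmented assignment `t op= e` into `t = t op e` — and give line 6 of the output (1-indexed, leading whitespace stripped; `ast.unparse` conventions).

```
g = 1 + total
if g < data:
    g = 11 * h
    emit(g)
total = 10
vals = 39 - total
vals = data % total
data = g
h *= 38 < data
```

Transformed code:
g = 1 + 10
if g < data:
    g = 11 * h
    emit(g)
vals = 39 - 10
vals = data % 10
data = g
h = h * (38 < data)

vals = data % 10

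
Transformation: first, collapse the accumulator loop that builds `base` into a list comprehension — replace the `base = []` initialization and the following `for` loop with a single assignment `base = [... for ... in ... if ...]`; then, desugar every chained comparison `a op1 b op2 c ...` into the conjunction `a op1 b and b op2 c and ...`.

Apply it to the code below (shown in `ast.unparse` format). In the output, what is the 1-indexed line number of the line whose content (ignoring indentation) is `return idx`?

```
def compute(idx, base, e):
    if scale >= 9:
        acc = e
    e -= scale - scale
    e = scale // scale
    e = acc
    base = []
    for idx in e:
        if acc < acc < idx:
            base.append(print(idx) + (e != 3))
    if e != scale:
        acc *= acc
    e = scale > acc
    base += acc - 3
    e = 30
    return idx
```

Transformed code:
def compute(idx, base, e):
    if scale >= 9:
        acc = e
    e -= scale - scale
    e = scale // scale
    e = acc
    base = [print(idx) + (e != 3) for idx in e if acc < acc and acc < idx]
    if e != scale:
        acc *= acc
    e = scale > acc
    base += acc - 3
    e = 30
    return idx

13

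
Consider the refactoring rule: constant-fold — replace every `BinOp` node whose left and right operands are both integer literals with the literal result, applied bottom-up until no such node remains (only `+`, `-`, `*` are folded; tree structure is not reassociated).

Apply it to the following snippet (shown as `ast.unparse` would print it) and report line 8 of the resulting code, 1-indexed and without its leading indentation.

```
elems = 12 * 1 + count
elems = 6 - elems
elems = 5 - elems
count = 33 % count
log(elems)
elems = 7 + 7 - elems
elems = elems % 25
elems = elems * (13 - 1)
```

Transformed code:
elems = 12 + count
elems = 6 - elems
elems = 5 - elems
count = 33 % count
log(elems)
elems = 14 - elems
elems = elems % 25
elems = elems * 12

elems = elems * 12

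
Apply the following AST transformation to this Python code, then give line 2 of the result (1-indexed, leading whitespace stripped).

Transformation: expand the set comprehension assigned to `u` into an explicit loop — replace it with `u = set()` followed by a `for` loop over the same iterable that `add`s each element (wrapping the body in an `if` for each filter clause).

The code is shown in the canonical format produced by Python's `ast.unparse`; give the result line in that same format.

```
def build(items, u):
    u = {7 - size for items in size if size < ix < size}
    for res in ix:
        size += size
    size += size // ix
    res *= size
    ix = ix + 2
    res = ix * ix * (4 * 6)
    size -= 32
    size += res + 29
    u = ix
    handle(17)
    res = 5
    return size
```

Transformed code:
def build(items, u):
    u = set()
    for items in size:
        if size < ix < size:
            u.add(7 - size)
    for res in ix:
        size += size
    size += size // ix
    res *= size
    ix = ix + 2
    res = ix * ix * (4 * 6)
    size -= 32
    size += res + 29
    u = ix
    handle(17)
    res = 5
    return size

u = set()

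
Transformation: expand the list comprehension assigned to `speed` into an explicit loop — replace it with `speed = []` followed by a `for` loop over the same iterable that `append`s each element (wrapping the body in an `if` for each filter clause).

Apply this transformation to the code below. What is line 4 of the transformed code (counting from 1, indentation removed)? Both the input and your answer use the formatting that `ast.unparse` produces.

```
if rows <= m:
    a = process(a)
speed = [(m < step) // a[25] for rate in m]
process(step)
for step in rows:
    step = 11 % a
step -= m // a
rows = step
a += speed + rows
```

for rate in m:

Transformed code:
if rows <= m:
    a = process(a)
speed = []
for rate in m:
    speed.append((m < step) // a[25])
process(step)
for step in rows:
    step = 11 % a
step -= m // a
rows = step
a += speed + rows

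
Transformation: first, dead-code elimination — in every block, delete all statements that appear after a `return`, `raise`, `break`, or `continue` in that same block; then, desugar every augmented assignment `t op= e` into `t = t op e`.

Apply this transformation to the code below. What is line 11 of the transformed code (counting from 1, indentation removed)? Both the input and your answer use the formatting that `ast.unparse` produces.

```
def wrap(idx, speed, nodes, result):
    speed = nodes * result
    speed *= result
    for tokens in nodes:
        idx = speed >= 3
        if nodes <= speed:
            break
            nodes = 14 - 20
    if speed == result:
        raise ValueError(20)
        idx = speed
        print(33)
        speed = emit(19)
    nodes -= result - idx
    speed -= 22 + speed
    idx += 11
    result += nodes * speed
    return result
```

speed = speed - (22 + speed)

Transformed code:
def wrap(idx, speed, nodes, result):
    speed = nodes * result
    speed = speed * result
    for tokens in nodes:
        idx = speed >= 3
        if nodes <= speed:
            break
    if speed == result:
        raise ValueError(20)
    nodes = nodes - (result - idx)
    speed = speed - (22 + speed)
    idx = idx + 11
    result = result + nodes * speed
    return result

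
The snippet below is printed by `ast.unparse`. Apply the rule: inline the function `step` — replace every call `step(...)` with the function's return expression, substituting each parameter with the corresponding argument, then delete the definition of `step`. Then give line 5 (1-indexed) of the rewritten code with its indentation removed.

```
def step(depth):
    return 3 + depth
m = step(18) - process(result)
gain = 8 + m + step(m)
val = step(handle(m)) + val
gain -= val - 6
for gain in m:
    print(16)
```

Transformed code:
m = 3 + 18 - process(result)
gain = 8 + m + (3 + m)
val = 3 + handle(m) + val
gain -= val - 6
for gain in m:
    print(16)

for gain in m:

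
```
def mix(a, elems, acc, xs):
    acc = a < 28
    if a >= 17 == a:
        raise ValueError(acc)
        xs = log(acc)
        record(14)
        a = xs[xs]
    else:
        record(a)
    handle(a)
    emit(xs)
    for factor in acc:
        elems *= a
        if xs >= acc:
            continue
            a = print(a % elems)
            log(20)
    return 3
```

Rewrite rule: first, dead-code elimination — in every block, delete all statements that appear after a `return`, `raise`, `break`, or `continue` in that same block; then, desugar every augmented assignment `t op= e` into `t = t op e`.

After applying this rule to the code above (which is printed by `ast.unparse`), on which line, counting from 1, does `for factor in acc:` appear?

9

Transformed code:
def mix(a, elems, acc, xs):
    acc = a < 28
    if a >= 17 == a:
        raise ValueError(acc)
    else:
        record(a)
    handle(a)
    emit(xs)
    for factor in acc:
        elems = elems * a
        if xs >= acc:
            continue
    return 3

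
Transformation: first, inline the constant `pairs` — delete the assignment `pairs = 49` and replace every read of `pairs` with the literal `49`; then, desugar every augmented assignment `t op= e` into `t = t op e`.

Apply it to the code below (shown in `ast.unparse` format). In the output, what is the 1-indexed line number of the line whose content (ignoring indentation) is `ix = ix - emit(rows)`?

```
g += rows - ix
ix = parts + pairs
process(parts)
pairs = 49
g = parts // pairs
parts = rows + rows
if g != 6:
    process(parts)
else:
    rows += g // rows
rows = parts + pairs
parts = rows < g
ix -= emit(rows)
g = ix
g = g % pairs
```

Transformed code:
g = g + (rows - ix)
ix = parts + 49
process(parts)
g = parts // 49
parts = rows + rows
if g != 6:
    process(parts)
else:
    rows = rows + g // rows
rows = parts + 49
parts = rows < g
ix = ix - emit(rows)
g = ix
g = g % 49

12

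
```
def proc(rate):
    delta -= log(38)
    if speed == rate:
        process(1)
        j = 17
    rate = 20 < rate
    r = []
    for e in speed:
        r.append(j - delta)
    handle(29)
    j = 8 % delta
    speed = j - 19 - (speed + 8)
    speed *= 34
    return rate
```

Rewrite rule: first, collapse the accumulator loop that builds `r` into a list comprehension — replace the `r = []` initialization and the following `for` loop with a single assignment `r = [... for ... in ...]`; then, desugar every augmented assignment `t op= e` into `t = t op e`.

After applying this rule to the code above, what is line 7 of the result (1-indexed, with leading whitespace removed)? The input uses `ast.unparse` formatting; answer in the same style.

r = [j - delta for e in speed]

Transformed code:
def proc(rate):
    delta = delta - log(38)
    if speed == rate:
        process(1)
        j = 17
    rate = 20 < rate
    r = [j - delta for e in speed]
    handle(29)
    j = 8 % delta
    speed = j - 19 - (speed + 8)
    speed = speed * 34
    return rate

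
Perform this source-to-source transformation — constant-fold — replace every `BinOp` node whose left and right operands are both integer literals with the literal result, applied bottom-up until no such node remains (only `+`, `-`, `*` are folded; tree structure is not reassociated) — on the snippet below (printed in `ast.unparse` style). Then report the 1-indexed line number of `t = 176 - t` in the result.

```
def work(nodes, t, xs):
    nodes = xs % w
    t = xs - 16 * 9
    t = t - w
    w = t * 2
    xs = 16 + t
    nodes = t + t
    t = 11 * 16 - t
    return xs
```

Transformed code:
def work(nodes, t, xs):
    nodes = xs % w
    t = xs - 144
    t = t - w
    w = t * 2
    xs = 16 + t
    nodes = t + t
    t = 176 - t
    return xs

8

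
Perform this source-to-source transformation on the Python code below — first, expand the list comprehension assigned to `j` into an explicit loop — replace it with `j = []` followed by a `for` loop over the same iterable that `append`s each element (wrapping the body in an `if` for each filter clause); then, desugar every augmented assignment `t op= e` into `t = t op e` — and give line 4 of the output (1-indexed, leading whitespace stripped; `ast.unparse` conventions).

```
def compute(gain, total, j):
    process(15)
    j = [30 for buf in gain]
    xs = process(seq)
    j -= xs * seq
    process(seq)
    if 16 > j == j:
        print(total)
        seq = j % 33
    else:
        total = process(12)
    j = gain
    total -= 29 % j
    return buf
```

for buf in gain:

Transformed code:
def compute(gain, total, j):
    process(15)
    j = []
    for buf in gain:
        j.append(30)
    xs = process(seq)
    j = j - xs * seq
    process(seq)
    if 16 > j == j:
        print(total)
        seq = j % 33
    else:
        total = process(12)
    j = gain
    total = total - 29 % j
    return buf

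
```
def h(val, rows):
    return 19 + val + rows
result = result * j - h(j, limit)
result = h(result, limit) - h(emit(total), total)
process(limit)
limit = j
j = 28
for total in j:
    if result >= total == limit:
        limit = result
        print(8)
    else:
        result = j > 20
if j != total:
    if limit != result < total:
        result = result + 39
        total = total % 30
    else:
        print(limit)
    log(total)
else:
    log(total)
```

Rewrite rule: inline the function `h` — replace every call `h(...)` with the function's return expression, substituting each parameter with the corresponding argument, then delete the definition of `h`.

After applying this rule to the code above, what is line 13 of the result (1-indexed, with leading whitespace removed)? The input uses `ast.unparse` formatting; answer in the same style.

if limit != result < total:

Transformed code:
result = result * j - (19 + j + limit)
result = 19 + result + limit - (19 + emit(total) + total)
process(limit)
limit = j
j = 28
for total in j:
    if result >= total == limit:
        limit = result
        print(8)
    else:
        result = j > 20
if j != total:
    if limit != result < total:
        result = result + 39
        total = total % 30
    else:
        print(limit)
    log(total)
else:
    log(total)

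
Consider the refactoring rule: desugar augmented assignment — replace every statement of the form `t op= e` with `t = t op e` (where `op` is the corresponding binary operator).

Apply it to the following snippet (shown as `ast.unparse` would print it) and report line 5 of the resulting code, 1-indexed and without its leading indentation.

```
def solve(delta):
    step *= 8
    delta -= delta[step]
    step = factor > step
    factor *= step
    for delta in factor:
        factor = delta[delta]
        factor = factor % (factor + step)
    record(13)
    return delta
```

Transformed code:
def solve(delta):
    step = step * 8
    delta = delta - delta[step]
    step = factor > step
    factor = factor * step
    for delta in factor:
        factor = delta[delta]
        factor = factor % (factor + step)
    record(13)
    return delta

factor = factor * step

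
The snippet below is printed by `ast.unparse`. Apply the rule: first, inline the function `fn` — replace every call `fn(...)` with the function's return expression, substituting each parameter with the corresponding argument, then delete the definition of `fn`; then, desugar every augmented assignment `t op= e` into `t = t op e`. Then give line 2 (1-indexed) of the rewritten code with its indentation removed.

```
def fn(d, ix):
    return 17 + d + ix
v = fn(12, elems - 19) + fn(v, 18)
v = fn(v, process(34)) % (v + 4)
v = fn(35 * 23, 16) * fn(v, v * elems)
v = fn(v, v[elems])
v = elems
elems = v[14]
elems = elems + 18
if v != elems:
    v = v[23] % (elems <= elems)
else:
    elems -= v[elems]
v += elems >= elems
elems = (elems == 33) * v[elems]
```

v = (17 + v + process(34)) % (v + 4)

Transformed code:
v = 17 + 12 + (elems - 19) + (17 + v + 18)
v = (17 + v + process(34)) % (v + 4)
v = (17 + 35 * 23 + 16) * (17 + v + v * elems)
v = 17 + v + v[elems]
v = elems
elems = v[14]
elems = elems + 18
if v != elems:
    v = v[23] % (elems <= elems)
else:
    elems = elems - v[elems]
v = v + (elems >= elems)
elems = (elems == 33) * v[elems]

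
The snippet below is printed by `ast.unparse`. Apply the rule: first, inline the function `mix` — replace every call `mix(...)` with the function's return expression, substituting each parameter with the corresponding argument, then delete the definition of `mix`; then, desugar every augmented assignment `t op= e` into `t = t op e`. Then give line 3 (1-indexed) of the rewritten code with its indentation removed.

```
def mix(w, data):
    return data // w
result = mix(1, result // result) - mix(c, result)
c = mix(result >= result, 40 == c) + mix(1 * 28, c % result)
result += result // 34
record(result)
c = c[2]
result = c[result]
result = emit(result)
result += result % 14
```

result = result + result // 34

Transformed code:
result = result // result // 1 - result // c
c = (40 == c) // (result >= result) + c % result // (1 * 28)
result = result + result // 34
record(result)
c = c[2]
result = c[result]
result = emit(result)
result = result + result % 14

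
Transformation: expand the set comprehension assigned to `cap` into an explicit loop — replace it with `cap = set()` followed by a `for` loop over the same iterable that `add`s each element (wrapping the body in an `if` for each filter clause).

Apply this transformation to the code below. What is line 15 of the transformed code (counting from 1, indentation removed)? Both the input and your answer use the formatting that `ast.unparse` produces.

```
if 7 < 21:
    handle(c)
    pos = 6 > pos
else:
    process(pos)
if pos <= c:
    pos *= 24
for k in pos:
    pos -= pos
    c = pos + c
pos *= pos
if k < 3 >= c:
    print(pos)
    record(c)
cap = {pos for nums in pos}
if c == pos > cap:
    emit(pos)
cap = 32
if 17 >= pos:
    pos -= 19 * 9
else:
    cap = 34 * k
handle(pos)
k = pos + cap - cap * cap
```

cap = set()

Transformed code:
if 7 < 21:
    handle(c)
    pos = 6 > pos
else:
    process(pos)
if pos <= c:
    pos *= 24
for k in pos:
    pos -= pos
    c = pos + c
pos *= pos
if k < 3 >= c:
    print(pos)
    record(c)
cap = set()
for nums in pos:
    cap.add(pos)
if c == pos > cap:
    emit(pos)
cap = 32
if 17 >= pos:
    pos -= 19 * 9
else:
    cap = 34 * k
handle(pos)
k = pos + cap - cap * cap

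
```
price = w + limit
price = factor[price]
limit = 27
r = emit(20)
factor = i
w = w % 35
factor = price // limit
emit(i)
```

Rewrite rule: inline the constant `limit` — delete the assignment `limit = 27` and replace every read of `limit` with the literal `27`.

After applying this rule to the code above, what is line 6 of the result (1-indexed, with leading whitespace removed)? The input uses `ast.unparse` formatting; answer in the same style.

factor = price // 27

Transformed code:
price = w + 27
price = factor[price]
r = emit(20)
factor = i
w = w % 35
factor = price // 27
emit(i)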